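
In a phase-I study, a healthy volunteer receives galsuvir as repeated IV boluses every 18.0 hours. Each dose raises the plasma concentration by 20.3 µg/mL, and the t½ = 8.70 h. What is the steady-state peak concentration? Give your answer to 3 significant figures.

26.7 µg/mL

k = ln 2 / 8.70 = 0.07967 h⁻¹
Fraction remaining after one interval: e^(−kτ) = e^(−0.07967 × 18.0) = 0.2383
R = 1 / (1 − 0.2383) = 1.313
Css,max = 20.3 × 1.313 ≈ 26.7 µg/mL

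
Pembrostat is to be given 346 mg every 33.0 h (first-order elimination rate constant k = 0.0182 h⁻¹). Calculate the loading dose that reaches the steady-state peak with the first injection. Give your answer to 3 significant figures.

Accumulation ratio R = 1 / (1 − e^(−kτ)) = 1 / (1 − e^(−0.01820×33.0)) = 1 / (1 − 0.5485) = 2.215
Loading dose = maintenance dose × R = 346 × 2.215 ≈ 766 mg

766 mg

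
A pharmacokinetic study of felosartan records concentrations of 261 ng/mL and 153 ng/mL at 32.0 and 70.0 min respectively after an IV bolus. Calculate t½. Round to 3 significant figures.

k = ln(C₁/C₂) / (t₂ − t₁) = ln(261/153) / (70.0 − 32.0)
  = 0.5341 / 38.00 = 0.01405 min⁻¹
t½ = ln 2 / k = ln 2 / 0.01405 ≈ 49.3 minutes

49.3 minutes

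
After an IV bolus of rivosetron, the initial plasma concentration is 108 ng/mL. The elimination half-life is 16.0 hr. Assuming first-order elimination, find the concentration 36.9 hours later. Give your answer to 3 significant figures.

21.8 ng/mL

k = ln 2 / 16.0 = 0.04332 hr⁻¹
C(t) = C₀ e^(−kt) = 108 × e^(−0.04332 × 36.9) = 108 × e^(−1.599) = 108 × 0.2022 ≈ 21.8 ng/mL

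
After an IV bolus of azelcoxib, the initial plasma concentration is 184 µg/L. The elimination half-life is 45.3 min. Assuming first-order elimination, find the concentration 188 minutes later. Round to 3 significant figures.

10.4 µg/L

k = ln 2 / 45.3 = 0.01530 min⁻¹
C(t) = C₀ e^(−kt) = 184 × e^(−0.01530 × 188) = 184 × e^(−2.877) = 184 × 0.05632 ≈ 10.4 µg/L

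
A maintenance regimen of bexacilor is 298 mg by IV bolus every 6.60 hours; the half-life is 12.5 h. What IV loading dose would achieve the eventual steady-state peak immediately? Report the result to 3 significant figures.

k = ln 2 / 12.5 = 0.05545 h⁻¹
Accumulation ratio R = 1 / (1 − e^(−kτ)) = 1 / (1 − e^(−0.05545×6.60)) = 1 / (1 − 0.6935) = 3.263
Loading dose = maintenance dose × R = 298 × 3.263 ≈ 972 mg

972 mg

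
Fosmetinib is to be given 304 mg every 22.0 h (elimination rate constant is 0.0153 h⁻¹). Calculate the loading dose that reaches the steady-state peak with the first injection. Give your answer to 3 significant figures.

1060 mg

Accumulation ratio R = 1 / (1 − e^(−kτ)) = 1 / (1 − e^(−0.01530×22.0)) = 1 / (1 − 0.7142) = 3.499
Loading dose = maintenance dose × R = 304 × 3.499 ≈ 1060 mg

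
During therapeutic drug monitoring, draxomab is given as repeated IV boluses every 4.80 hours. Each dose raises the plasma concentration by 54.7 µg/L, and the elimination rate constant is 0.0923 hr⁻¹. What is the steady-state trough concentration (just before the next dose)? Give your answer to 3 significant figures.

98.1 µg/L

Fraction remaining after one interval: e^(−kτ) = e^(−0.09230 × 4.80) = 0.6421
R = 1 / (1 − 0.6421) = 2.794
Css,max = 54.7 × 2.794 = 152.8 µg/L
Css,min = Css,max × e^(−kτ) = 152.8 × 0.6421 ≈ 98.1 µg/L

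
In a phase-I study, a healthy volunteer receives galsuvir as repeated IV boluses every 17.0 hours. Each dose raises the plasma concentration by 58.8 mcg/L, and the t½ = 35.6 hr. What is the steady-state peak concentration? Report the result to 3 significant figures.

k = ln 2 / 35.6 = 0.01947 hr⁻¹
Fraction remaining after one interval: e^(−kτ) = e^(−0.01947 × 17.0) = 0.7182
R = 1 / (1 − 0.7182) = 3.549
Css,max = 58.8 × 3.549 ≈ 209 mcg/L

209 mcg/L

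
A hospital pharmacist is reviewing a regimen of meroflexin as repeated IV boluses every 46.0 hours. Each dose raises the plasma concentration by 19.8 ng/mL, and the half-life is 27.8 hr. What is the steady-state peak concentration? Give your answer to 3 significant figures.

29.0 ng/mL

k = ln 2 / 27.8 = 0.02493 hr⁻¹
Fraction remaining after one interval: e^(−kτ) = e^(−0.02493 × 46.0) = 0.3176
R = 1 / (1 − 0.3176) = 1.465
Css,max = 19.8 × 1.465 ≈ 29.0 ng/mL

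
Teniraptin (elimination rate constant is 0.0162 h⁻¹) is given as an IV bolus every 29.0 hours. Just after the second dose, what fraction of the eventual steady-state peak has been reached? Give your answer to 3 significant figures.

0.609

f_n = 1 − e^(−nkτ) = 1 − e^(−2 × 0.01620 × 29.0) = 1 − e^(−0.9396) = 1 − 0.3908 ≈ 0.609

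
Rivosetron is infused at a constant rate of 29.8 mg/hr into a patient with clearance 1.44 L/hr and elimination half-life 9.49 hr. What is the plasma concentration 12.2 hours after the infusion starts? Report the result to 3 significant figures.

Css = rate / CL = 29.8 / 1.44 = 20.69 mg/L
k = ln 2 / 9.49 = 0.07304 hr⁻¹
C(t) = Css (1 − e^(−kt)) = 20.69 × (1 − e^(−0.8911)) = 20.69 × 0.5898 ≈ 12.2 mg/L

12.2 mg/L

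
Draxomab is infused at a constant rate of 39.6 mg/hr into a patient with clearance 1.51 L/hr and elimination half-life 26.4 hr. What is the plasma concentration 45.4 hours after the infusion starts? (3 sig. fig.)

18.3 mg/L

Css = rate / CL = 39.6 / 1.51 = 26.23 mg/L
k = ln 2 / 26.4 = 0.02626 hr⁻¹
C(t) = Css (1 − e^(−kt)) = 26.23 × (1 − e^(−1.192)) = 26.23 × 0.6964 ≈ 18.3 mg/L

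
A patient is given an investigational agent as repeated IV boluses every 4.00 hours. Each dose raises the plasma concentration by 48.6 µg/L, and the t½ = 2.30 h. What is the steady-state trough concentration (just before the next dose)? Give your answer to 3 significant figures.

20.8 µg/L

k = ln 2 / 2.30 = 0.3014 h⁻¹
Fraction remaining after one interval: e^(−kτ) = e^(−0.3014 × 4.00) = 0.2996
R = 1 / (1 − 0.2996) = 1.428
Css,max = 48.6 × 1.428 = 69.38 µg/L
Css,min = Css,max × e^(−kτ) = 69.38 × 0.2996 ≈ 20.8 µg/L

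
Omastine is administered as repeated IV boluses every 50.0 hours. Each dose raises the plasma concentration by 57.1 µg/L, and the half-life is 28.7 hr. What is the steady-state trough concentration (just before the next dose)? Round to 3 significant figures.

24.3 µg/L

k = ln 2 / 28.7 = 0.02415 hr⁻¹
Fraction remaining after one interval: e^(−kτ) = e^(−0.02415 × 50.0) = 0.2989
R = 1 / (1 − 0.2989) = 1.426
Css,max = 57.1 × 1.426 = 81.45 µg/L
Css,min = Css,max × e^(−kτ) = 81.45 × 0.2989 ≈ 24.3 µg/L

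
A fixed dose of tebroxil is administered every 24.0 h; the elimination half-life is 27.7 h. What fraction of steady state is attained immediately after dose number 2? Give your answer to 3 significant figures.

0.699

k = ln 2 / 27.7 = 0.02502 h⁻¹
f_n = 1 − e^(−nkτ) = 1 − e^(−2 × 0.02502 × 24.0) = 1 − e^(−1.201) = 1 − 0.3009 ≈ 0.699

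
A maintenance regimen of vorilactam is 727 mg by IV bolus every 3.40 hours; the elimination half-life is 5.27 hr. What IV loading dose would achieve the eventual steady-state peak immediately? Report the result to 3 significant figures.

k = ln 2 / 5.27 = 0.1315 hr⁻¹
Accumulation ratio R = 1 / (1 − e^(−kτ)) = 1 / (1 − e^(−0.1315×3.40)) = 1 / (1 − 0.6394) = 2.773
Loading dose = maintenance dose × R = 727 × 2.773 ≈ 2020 mg

2020 mg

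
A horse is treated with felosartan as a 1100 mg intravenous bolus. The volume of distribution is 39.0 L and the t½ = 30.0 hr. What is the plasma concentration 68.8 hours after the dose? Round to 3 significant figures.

C₀ = dose / V = 1100 / 39.0 = 28.21 µg/mL
k = ln 2 / 30.0 = 0.02310 hr⁻¹
C(t) = C₀ e^(−kt) = 28.21 × e^(−0.02310 × 68.8) = 28.21 × e^(−1.590) = 28.21 × 0.2040 ≈ 5.75 µg/mL

5.75 µg/mL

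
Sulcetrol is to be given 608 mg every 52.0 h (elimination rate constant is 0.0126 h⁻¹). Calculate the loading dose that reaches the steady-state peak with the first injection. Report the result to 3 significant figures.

1260 mg

Accumulation ratio R = 1 / (1 − e^(−kτ)) = 1 / (1 − e^(−0.01260×52.0)) = 1 / (1 − 0.5193) = 2.080
Loading dose = maintenance dose × R = 608 × 2.080 ≈ 1260 mg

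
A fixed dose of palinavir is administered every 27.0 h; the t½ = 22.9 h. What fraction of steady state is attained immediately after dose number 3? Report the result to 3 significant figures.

k = ln 2 / 22.9 = 0.03027 h⁻¹
f_n = 1 − e^(−nkτ) = 1 − e^(−3 × 0.03027 × 27.0) = 1 − e^(−2.452) = 1 − 0.08614 ≈ 0.914

0.914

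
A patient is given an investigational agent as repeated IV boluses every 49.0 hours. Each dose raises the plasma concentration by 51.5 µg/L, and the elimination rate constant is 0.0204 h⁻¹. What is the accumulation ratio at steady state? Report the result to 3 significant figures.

1.58

Fraction remaining after one interval: e^(−kτ) = e^(−0.02040 × 49.0) = 0.3680
R = 1 / (1 − 0.3680) = 1 / 0.6320 ≈ 1.58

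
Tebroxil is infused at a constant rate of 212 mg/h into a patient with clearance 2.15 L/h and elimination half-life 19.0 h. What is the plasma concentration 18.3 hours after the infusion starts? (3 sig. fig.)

48.0 mg/L

Css = rate / CL = 212 / 2.15 = 98.60 mg/L
k = ln 2 / 19.0 = 0.03648 h⁻¹
C(t) = Css (1 − e^(−kt)) = 98.60 × (1 − e^(−0.6676)) = 98.60 × 0.4871 ≈ 48.0 mg/L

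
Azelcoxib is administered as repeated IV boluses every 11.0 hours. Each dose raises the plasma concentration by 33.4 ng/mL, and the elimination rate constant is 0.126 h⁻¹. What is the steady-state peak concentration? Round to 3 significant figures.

Fraction remaining after one interval: e^(−kτ) = e^(−0.1260 × 11.0) = 0.2501
R = 1 / (1 − 0.2501) = 1.333
Css,max = 33.4 × 1.333 ≈ 44.5 ng/mL

44.5 ng/mL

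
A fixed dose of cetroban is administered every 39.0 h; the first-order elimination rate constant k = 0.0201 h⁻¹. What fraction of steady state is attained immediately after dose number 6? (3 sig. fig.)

0.991

f_n = 1 − e^(−nkτ) = 1 − e^(−6 × 0.02010 × 39.0) = 1 − e^(−4.703) = 1 − 0.009064 ≈ 0.991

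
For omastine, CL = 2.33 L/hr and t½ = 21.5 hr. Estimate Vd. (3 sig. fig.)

k = ln 2 / t½ = ln 2 / 21.5 = 0.03224 hr⁻¹
V = CL / k = 2.33 / 0.03224 ≈ 72.3 L

72.3 L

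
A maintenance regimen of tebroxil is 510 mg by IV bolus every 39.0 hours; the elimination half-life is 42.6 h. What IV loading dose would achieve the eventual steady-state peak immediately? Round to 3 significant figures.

1090 mg

k = ln 2 / 42.6 = 0.01627 h⁻¹
Accumulation ratio R = 1 / (1 − e^(−kτ)) = 1 / (1 − e^(−0.01627×39.0)) = 1 / (1 − 0.5302) = 2.128
Loading dose = maintenance dose × R = 510 × 2.128 ≈ 1090 mg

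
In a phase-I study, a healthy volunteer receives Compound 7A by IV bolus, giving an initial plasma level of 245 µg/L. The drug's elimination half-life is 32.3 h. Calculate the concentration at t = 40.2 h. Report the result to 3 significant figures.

103 µg/L

k = ln 2 / 32.3 = 0.02146 h⁻¹
C(t) = C₀ e^(−kt) = 245 × e^(−0.02146 × 40.2) = 245 × e^(−0.8627) = 245 × 0.4220 ≈ 103 µg/L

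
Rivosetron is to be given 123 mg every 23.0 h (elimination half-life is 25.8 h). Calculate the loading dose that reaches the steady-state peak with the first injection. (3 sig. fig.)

k = ln 2 / 25.8 = 0.02687 h⁻¹
Accumulation ratio R = 1 / (1 − e^(−kτ)) = 1 / (1 − e^(−0.02687×23.0)) = 1 / (1 − 0.5391) = 2.169
Loading dose = maintenance dose × R = 123 × 2.169 ≈ 267 mg

267 mg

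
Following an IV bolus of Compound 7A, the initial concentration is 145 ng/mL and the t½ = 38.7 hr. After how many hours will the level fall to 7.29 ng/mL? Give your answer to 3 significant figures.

k = ln 2 / 38.7 = 0.01791 hr⁻¹
C(t) = C₀ e^(−kt)  ⇒  t = ln(C₀/C) / k
t = ln(145/7.29) / 0.01791 = 2.990 / 0.01791 ≈ 167 hours

167 hours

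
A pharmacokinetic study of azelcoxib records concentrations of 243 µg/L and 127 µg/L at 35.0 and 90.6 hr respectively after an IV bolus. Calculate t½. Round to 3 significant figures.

59.4 hours

k = ln(C₁/C₂) / (t₂ − t₁) = ln(243/127) / (90.6 − 35.0)
  = 0.6489 / 55.60 = 0.01167 hr⁻¹
t½ = ln 2 / k = ln 2 / 0.01167 ≈ 59.4 hours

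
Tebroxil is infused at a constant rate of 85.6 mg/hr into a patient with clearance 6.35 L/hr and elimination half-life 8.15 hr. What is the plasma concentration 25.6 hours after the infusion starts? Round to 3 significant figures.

Css = rate / CL = 85.6 / 6.35 = 13.48 µg/mL
k = ln 2 / 8.15 = 0.08505 hr⁻¹
C(t) = Css (1 − e^(−kt)) = 13.48 × (1 − e^(−2.177)) = 13.48 × 0.8866 ≈ 12.0 µg/mL

12.0 µg/mL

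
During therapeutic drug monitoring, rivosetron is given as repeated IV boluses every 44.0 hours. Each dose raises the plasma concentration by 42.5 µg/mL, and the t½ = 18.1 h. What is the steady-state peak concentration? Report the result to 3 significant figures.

52.2 µg/mL

k = ln 2 / 18.1 = 0.03830 h⁻¹
Fraction remaining after one interval: e^(−kτ) = e^(−0.03830 × 44.0) = 0.1854
R = 1 / (1 − 0.1854) = 1.228
Css,max = 42.5 × 1.228 ≈ 52.2 µg/mL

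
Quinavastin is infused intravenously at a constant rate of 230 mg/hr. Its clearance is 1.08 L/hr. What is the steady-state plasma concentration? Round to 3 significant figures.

Css = infusion rate / CL = 230 / 1.08 ≈ 213 µg/mL

213 µg/mL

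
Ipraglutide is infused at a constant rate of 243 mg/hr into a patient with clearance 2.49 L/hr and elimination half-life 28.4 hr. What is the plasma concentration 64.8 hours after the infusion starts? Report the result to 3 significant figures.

77.5 µg/mL

Css = rate / CL = 243 / 2.49 = 97.59 µg/mL
k = ln 2 / 28.4 = 0.02441 hr⁻¹
C(t) = Css (1 − e^(−kt)) = 97.59 × (1 − e^(−1.582)) = 97.59 × 0.7943 ≈ 77.5 µg/mL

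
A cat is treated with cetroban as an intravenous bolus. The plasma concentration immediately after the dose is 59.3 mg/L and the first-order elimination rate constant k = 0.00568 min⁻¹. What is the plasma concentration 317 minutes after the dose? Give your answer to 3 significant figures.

C(t) = C₀ e^(−kt) = 59.3 × e^(−0.005680 × 317) = 59.3 × e^(−1.801) = 59.3 × 0.1652 ≈ 9.80 mg/L

9.80 mg/L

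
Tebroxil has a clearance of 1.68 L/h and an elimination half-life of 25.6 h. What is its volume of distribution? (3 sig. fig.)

62.0 L

k = ln 2 / t½ = ln 2 / 25.6 = 0.02708 h⁻¹
V = CL / k = 1.68 / 0.02708 ≈ 62.0 L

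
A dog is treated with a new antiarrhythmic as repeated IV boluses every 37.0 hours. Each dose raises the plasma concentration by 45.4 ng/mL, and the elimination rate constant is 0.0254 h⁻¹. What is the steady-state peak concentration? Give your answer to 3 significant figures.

74.5 ng/mL

Fraction remaining after one interval: e^(−kτ) = e^(−0.02540 × 37.0) = 0.3907
R = 1 / (1 − 0.3907) = 1.641
Css,max = 45.4 × 1.641 ≈ 74.5 ng/mL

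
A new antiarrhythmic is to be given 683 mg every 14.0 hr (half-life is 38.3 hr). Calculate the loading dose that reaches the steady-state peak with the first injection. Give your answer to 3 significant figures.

k = ln 2 / 38.3 = 0.01810 hr⁻¹
Accumulation ratio R = 1 / (1 − e^(−kτ)) = 1 / (1 − e^(−0.01810×14.0)) = 1 / (1 − 0.7762) = 4.468
Loading dose = maintenance dose × R = 683 × 4.468 ≈ 3050 mg

3050 mg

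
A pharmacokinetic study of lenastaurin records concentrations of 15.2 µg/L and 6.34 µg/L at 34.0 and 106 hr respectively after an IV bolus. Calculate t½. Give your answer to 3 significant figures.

57.1 hours

k = ln(C₁/C₂) / (t₂ − t₁) = ln(15.2/6.34) / (106 − 34.0)
  = 0.8744 / 72.00 = 0.01214 hr⁻¹
t½ = ln 2 / k = ln 2 / 0.01214 ≈ 57.1 hours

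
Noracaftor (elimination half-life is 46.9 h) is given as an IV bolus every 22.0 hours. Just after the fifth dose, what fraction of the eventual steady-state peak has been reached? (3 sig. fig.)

k = ln 2 / 46.9 = 0.01478 h⁻¹
f_n = 1 − e^(−nkτ) = 1 − e^(−5 × 0.01478 × 22.0) = 1 − e^(−1.626) = 1 − 0.1968 ≈ 0.803

0.803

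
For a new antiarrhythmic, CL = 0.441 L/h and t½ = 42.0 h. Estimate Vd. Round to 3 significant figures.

k = ln 2 / t½ = ln 2 / 42.0 = 0.01650 h⁻¹
V = CL / k = 0.441 / 0.01650 ≈ 26.7 L

26.7 L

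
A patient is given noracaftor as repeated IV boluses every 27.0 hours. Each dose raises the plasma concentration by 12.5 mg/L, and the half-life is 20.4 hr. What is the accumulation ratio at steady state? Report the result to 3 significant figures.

1.67

k = ln 2 / 20.4 = 0.03398 hr⁻¹
Fraction remaining after one interval: e^(−kτ) = e^(−0.03398 × 27.0) = 0.3996
R = 1 / (1 − 0.3996) = 1 / 0.6004 ≈ 1.67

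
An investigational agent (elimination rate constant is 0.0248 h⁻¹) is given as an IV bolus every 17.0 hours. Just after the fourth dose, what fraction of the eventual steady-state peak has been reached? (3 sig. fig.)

f_n = 1 − e^(−nkτ) = 1 − e^(−4 × 0.02480 × 17.0) = 1 − e^(−1.686) = 1 − 0.1852 ≈ 0.815

0.815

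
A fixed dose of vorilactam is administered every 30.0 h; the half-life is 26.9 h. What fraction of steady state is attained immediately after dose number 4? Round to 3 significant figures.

k = ln 2 / 26.9 = 0.02577 h⁻¹
f_n = 1 − e^(−nkτ) = 1 − e^(−4 × 0.02577 × 30.0) = 1 − e^(−3.092) = 1 − 0.04541 ≈ 0.955

0.955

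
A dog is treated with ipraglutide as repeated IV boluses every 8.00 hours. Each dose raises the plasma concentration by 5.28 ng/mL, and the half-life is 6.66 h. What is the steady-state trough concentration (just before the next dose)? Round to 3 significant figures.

4.06 ng/mL

k = ln 2 / 6.66 = 0.1041 h⁻¹
Fraction remaining after one interval: e^(−kτ) = e^(−0.1041 × 8.00) = 0.4349
R = 1 / (1 − 0.4349) = 1.770
Css,max = 5.28 × 1.770 = 9.344 ng/mL
Css,min = Css,max × e^(−kτ) = 9.344 × 0.4349 ≈ 4.06 ng/mL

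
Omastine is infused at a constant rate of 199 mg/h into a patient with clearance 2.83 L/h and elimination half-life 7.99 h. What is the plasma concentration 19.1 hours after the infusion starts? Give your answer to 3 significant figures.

56.9 µg/mL

Css = rate / CL = 199 / 2.83 = 70.32 µg/mL
k = ln 2 / 7.99 = 0.08675 h⁻¹
C(t) = Css (1 − e^(−kt)) = 70.32 × (1 − e^(−1.657)) = 70.32 × 0.8093 ≈ 56.9 µg/mL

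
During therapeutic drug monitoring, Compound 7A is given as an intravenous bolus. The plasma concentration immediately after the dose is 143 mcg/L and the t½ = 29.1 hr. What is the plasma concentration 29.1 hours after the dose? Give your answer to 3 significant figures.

k = ln 2 / 29.1 = 0.02382 hr⁻¹
C(t) = C₀ e^(−kt) = 143 × e^(−0.02382 × 29.1) = 143 × e^(−0.6931) = 143 × 0.5000 ≈ 71.5 mcg/L

71.5 mcg/L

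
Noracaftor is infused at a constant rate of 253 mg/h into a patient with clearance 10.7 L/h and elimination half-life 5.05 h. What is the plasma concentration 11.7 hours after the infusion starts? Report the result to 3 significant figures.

Css = rate / CL = 253 / 10.7 = 23.64 µg/mL
k = ln 2 / 5.05 = 0.1373 h⁻¹
C(t) = Css (1 − e^(−kt)) = 23.64 × (1 − e^(−1.606)) = 23.64 × 0.7993 ≈ 18.9 µg/mL

18.9 µg/mL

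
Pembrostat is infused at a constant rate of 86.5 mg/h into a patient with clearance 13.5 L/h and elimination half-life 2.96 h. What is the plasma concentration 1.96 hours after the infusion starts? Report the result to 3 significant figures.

2.36 µg/mL

Css = rate / CL = 86.5 / 13.5 = 6.407 µg/mL
k = ln 2 / 2.96 = 0.2342 h⁻¹
C(t) = Css (1 − e^(−kt)) = 6.407 × (1 − e^(−0.4590)) = 6.407 × 0.3681 ≈ 2.36 µg/mL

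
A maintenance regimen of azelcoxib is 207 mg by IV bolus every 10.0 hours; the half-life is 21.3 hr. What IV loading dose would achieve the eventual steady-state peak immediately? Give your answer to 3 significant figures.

k = ln 2 / 21.3 = 0.03254 hr⁻¹
Accumulation ratio R = 1 / (1 − e^(−kτ)) = 1 / (1 − e^(−0.03254×10.0)) = 1 / (1 − 0.7222) = 3.600
Loading dose = maintenance dose × R = 207 × 3.600 ≈ 745 mg

745 mg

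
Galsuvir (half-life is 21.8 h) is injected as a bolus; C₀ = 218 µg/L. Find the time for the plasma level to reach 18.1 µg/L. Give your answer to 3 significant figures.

k = ln 2 / 21.8 = 0.03180 h⁻¹
C(t) = C₀ e^(−kt)  ⇒  t = ln(C₀/C) / k
t = ln(218/18.1) / 0.03180 = 2.489 / 0.03180 ≈ 78.3 hours

78.3 hours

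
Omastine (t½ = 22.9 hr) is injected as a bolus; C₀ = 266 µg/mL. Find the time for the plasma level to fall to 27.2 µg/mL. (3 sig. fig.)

k = ln 2 / 22.9 = 0.03027 hr⁻¹
C(t) = C₀ e^(−kt)  ⇒  t = ln(C₀/C) / k
t = ln(266/27.2) / 0.03027 = 2.280 / 0.03027 ≈ 75.3 hours

75.3 hours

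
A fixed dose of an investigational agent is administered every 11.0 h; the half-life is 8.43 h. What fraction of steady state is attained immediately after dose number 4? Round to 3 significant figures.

k = ln 2 / 8.43 = 0.08222 h⁻¹
f_n = 1 − e^(−nkτ) = 1 − e^(−4 × 0.08222 × 11.0) = 1 − e^(−3.618) = 1 − 0.02684 ≈ 0.973

0.973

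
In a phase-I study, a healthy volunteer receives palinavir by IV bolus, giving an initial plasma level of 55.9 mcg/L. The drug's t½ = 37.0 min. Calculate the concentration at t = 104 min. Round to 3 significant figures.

7.97 mcg/L

k = ln 2 / 37.0 = 0.01873 min⁻¹
104 min is 2.811 half-lives, so C = 55.9 × (1/2)^2.811 = 55.9 × 0.1425 ≈ 7.97 mcg/L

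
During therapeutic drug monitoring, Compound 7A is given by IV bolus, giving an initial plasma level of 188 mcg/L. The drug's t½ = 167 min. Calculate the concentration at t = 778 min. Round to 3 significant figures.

7.44 mcg/L

k = ln 2 / 167 = 0.004151 min⁻¹
778 min is 4.659 half-lives, so C = 188 × (1/2)^4.659 = 188 × 0.03959 ≈ 7.44 mcg/L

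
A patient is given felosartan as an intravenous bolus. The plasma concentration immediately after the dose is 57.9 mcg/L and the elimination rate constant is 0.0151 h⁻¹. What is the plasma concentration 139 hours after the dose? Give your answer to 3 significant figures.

7.10 mcg/L

C(t) = C₀ e^(−kt) = 57.9 × e^(−0.01510 × 139) = 57.9 × e^(−2.099) = 57.9 × 0.1226 ≈ 7.10 mcg/L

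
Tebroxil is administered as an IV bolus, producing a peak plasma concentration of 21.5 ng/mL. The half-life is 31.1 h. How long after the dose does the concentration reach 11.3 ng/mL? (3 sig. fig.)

28.9 hours

k = ln 2 / 31.1 = 0.02229 h⁻¹
C(t) = C₀ e^(−kt)  ⇒  t = ln(C₀/C) / k
t = ln(21.5/11.3) / 0.02229 = 0.6433 / 0.02229 ≈ 28.9 hours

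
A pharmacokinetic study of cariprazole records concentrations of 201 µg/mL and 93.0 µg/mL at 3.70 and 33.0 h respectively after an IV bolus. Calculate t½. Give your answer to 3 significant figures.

k = ln(C₁/C₂) / (t₂ − t₁) = ln(201/93.0) / (33.0 − 3.70)
  = 0.7707 / 29.30 = 0.02630 h⁻¹
t½ = ln 2 / k = ln 2 / 0.02630 ≈ 26.4 hours

26.4 hours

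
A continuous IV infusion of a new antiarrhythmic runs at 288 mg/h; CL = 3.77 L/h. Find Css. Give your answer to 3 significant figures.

76.4 µg/mL

Css = infusion rate / CL = 288 / 3.77 ≈ 76.4 µg/mL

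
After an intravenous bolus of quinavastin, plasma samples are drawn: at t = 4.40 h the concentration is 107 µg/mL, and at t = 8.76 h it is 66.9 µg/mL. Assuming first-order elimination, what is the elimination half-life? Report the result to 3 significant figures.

k = ln(C₁/C₂) / (t₂ − t₁) = ln(107/66.9) / (8.76 − 4.40)
  = 0.4696 / 4.360 = 0.1077 h⁻¹
t½ = ln 2 / k = ln 2 / 0.1077 ≈ 6.44 hours

6.44 hours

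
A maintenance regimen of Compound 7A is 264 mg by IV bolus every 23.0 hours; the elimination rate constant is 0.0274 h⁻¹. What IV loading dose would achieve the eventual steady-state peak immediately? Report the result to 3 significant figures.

565 mg

Accumulation ratio R = 1 / (1 − e^(−kτ)) = 1 / (1 − e^(−0.02740×23.0)) = 1 / (1 − 0.5325) = 2.139
Loading dose = maintenance dose × R = 264 × 2.139 ≈ 565 mg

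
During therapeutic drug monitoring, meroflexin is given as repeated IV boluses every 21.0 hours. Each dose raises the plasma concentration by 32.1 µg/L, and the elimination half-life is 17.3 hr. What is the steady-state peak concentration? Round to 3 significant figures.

56.4 µg/L

k = ln 2 / 17.3 = 0.04007 hr⁻¹
Fraction remaining after one interval: e^(−kτ) = e^(−0.04007 × 21.0) = 0.4311
R = 1 / (1 − 0.4311) = 1.758
Css,max = 32.1 × 1.758 ≈ 56.4 µg/L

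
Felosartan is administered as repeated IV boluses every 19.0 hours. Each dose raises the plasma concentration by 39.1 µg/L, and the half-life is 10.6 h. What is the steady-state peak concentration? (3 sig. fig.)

55.0 µg/L

k = ln 2 / 10.6 = 0.06539 h⁻¹
Fraction remaining after one interval: e^(−kτ) = e^(−0.06539 × 19.0) = 0.2887
R = 1 / (1 − 0.2887) = 1.406
Css,max = 39.1 × 1.406 ≈ 55.0 µg/L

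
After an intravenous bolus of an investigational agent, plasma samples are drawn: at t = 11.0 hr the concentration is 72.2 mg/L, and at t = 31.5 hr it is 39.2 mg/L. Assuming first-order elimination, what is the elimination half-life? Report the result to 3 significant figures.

23.3 hours

k = ln(C₁/C₂) / (t₂ − t₁) = ln(72.2/39.2) / (31.5 − 11.0)
  = 0.6108 / 20.50 = 0.02979 hr⁻¹
t½ = ln 2 / k = ln 2 / 0.02979 ≈ 23.3 hours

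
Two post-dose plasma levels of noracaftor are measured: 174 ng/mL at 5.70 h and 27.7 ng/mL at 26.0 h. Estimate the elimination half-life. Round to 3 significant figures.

7.66 hours

k = ln(C₁/C₂) / (t₂ − t₁) = ln(174/27.7) / (26.0 − 5.70)
  = 1.838 / 20.30 = 0.09052 h⁻¹
t½ = ln 2 / k = ln 2 / 0.09052 ≈ 7.66 hours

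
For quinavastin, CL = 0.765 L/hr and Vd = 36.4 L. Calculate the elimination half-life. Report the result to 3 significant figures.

k = CL / V = 0.765 / 36.4 = 0.02102 hr⁻¹
t½ = ln 2 / k = ln 2 / 0.02102 ≈ 33.0 hours

33.0 hours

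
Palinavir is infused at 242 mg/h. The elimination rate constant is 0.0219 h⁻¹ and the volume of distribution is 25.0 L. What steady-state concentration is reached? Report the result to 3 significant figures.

442 µg/mL

CL = k · V = 0.0219 × 25.0 = 0.5475 L/h
Css = rate / CL = 242 / 0.5475 ≈ 442 µg/mL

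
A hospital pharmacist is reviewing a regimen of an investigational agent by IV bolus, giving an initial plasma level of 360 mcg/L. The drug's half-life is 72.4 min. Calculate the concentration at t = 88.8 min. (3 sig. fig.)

154 mcg/L

k = ln 2 / 72.4 = 0.009574 min⁻¹
C(t) = C₀ e^(−kt) = 360 × e^(−0.009574 × 88.8) = 360 × e^(−0.8502) = 360 × 0.4273 ≈ 154 mcg/L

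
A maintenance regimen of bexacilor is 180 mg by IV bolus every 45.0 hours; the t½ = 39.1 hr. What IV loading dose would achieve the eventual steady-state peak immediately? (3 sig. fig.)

327 mg

k = ln 2 / 39.1 = 0.01773 hr⁻¹
Accumulation ratio R = 1 / (1 − e^(−kτ)) = 1 / (1 − e^(−0.01773×45.0)) = 1 / (1 − 0.4503) = 1.819
Loading dose = maintenance dose × R = 180 × 1.819 ≈ 327 mg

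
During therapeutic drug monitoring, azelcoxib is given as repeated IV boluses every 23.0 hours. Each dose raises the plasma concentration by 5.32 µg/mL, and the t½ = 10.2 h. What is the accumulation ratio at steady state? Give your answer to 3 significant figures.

k = ln 2 / 10.2 = 0.06796 h⁻¹
Fraction remaining after one interval: e^(−kτ) = e^(−0.06796 × 23.0) = 0.2095
R = 1 / (1 − 0.2095) = 1 / 0.7905 ≈ 1.27

1.27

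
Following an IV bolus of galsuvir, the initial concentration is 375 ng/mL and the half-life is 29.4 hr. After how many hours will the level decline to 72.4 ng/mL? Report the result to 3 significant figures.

k = ln 2 / 29.4 = 0.02358 hr⁻¹
C(t) = C₀ e^(−kt)  ⇒  t = ln(C₀/C) / k
t = ln(375/72.4) / 0.02358 = 1.645 / 0.02358 ≈ 69.8 hours

69.8 hours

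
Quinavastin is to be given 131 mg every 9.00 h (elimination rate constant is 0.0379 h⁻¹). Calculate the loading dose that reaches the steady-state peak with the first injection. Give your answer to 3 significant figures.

453 mg

Accumulation ratio R = 1 / (1 − e^(−kτ)) = 1 / (1 − e^(−0.03790×9.00)) = 1 / (1 − 0.7110) = 3.460
Loading dose = maintenance dose × R = 131 × 3.460 ≈ 453 mg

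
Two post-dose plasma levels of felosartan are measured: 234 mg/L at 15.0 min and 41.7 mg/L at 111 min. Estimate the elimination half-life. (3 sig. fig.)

k = ln(C₁/C₂) / (t₂ − t₁) = ln(234/41.7) / (111 − 15.0)
  = 1.725 / 96.00 = 0.01797 min⁻¹
t½ = ln 2 / k = ln 2 / 0.01797 ≈ 38.6 minutes

38.6 minutes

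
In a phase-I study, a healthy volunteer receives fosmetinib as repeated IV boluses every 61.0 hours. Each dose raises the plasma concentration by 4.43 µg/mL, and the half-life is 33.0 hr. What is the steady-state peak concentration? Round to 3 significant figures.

6.13 µg/mL

k = ln 2 / 33.0 = 0.02100 hr⁻¹
Fraction remaining after one interval: e^(−kτ) = e^(−0.02100 × 61.0) = 0.2777
R = 1 / (1 − 0.2777) = 1.384
Css,max = 4.43 × 1.384 ≈ 6.13 µg/mL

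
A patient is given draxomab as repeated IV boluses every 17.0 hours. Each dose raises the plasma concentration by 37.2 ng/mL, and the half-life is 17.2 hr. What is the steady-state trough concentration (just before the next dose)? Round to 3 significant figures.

k = ln 2 / 17.2 = 0.04030 hr⁻¹
Fraction remaining after one interval: e^(−kτ) = e^(−0.04030 × 17.0) = 0.5040
R = 1 / (1 − 0.5040) = 2.016
Css,max = 37.2 × 2.016 = 75.01 ng/mL
Css,min = Css,max × e^(−kτ) = 75.01 × 0.5040 ≈ 37.8 ng/mL

37.8 ng/mL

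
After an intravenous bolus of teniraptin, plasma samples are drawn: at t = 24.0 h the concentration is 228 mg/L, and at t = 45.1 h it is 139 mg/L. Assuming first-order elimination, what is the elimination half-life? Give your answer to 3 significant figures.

k = ln(C₁/C₂) / (t₂ − t₁) = ln(228/139) / (45.1 − 24.0)
  = 0.4949 / 21.10 = 0.02345 h⁻¹
t½ = ln 2 / k = ln 2 / 0.02345 ≈ 29.6 hours

29.6 hours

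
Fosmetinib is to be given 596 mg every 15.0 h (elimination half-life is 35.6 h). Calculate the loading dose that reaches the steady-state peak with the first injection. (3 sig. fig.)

2350 mg

k = ln 2 / 35.6 = 0.01947 h⁻¹
Accumulation ratio R = 1 / (1 − e^(−kτ)) = 1 / (1 − e^(−0.01947×15.0)) = 1 / (1 − 0.7467) = 3.948
Loading dose = maintenance dose × R = 596 × 3.948 ≈ 2350 mg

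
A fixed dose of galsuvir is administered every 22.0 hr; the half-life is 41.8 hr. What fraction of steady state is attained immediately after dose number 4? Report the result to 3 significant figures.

0.768

k = ln 2 / 41.8 = 0.01658 hr⁻¹
f_n = 1 − e^(−nkτ) = 1 − e^(−4 × 0.01658 × 22.0) = 1 − e^(−1.459) = 1 − 0.2324 ≈ 0.768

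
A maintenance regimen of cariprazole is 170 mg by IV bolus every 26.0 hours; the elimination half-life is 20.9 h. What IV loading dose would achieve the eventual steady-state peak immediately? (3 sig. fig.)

294 mg

k = ln 2 / 20.9 = 0.03316 h⁻¹
Accumulation ratio R = 1 / (1 − e^(−kτ)) = 1 / (1 − e^(−0.03316×26.0)) = 1 / (1 − 0.4222) = 1.731
Loading dose = maintenance dose × R = 170 × 1.731 ≈ 294 mg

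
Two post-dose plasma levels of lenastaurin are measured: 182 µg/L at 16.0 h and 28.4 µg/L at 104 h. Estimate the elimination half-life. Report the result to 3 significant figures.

32.8 hours

k = ln(C₁/C₂) / (t₂ − t₁) = ln(182/28.4) / (104 − 16.0)
  = 1.858 / 88.00 = 0.02111 h⁻¹
t½ = ln 2 / k = ln 2 / 0.02111 ≈ 32.8 hours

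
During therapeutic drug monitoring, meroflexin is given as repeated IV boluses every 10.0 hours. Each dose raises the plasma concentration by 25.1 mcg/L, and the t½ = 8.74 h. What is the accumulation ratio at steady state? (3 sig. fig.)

1.83

k = ln 2 / 8.74 = 0.07931 h⁻¹
Fraction remaining after one interval: e^(−kτ) = e^(−0.07931 × 10.0) = 0.4525
R = 1 / (1 − 0.4525) = 1 / 0.5475 ≈ 1.83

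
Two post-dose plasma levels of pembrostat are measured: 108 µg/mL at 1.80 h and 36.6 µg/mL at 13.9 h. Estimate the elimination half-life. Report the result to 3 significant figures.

7.75 hours

k = ln(C₁/C₂) / (t₂ − t₁) = ln(108/36.6) / (13.9 − 1.80)
  = 1.082 / 12.10 = 0.08943 h⁻¹
t½ = ln 2 / k = ln 2 / 0.08943 ≈ 7.75 hours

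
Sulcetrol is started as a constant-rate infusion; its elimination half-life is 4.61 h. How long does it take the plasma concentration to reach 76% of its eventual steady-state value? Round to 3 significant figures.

9.49 hours

k = ln 2 / 4.61 = 0.1504 h⁻¹
f = 1 − e^(−kt)  ⇒  t = −ln(1 − f) / k
t = −ln(1 − 0.76) / 0.1504 = 1.427 / 0.1504 ≈ 9.49 hours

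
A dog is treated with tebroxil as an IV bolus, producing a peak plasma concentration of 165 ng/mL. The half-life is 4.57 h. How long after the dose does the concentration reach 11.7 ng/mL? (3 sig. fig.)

k = ln 2 / 4.57 = 0.1517 h⁻¹
C(t) = C₀ e^(−kt)  ⇒  t = ln(C₀/C) / k
t = ln(165/11.7) / 0.1517 = 2.646 / 0.1517 ≈ 17.4 hours

17.4 hours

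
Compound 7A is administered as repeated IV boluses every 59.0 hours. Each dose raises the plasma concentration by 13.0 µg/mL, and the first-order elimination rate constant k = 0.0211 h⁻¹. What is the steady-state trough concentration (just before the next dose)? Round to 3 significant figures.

5.26 µg/mL

Fraction remaining after one interval: e^(−kτ) = e^(−0.02110 × 59.0) = 0.2880
R = 1 / (1 − 0.2880) = 1.404
Css,max = 13.0 × 1.404 = 18.26 µg/mL
Css,min = Css,max × e^(−kτ) = 18.26 × 0.2880 ≈ 5.26 µg/mL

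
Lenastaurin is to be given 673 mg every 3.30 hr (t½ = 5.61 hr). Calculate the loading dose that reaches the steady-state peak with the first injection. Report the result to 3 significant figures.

2010 mg

k = ln 2 / 5.61 = 0.1236 hr⁻¹
Accumulation ratio R = 1 / (1 − e^(−kτ)) = 1 / (1 − e^(−0.1236×3.30)) = 1 / (1 − 0.6652) = 2.986
Loading dose = maintenance dose × R = 673 × 2.986 ≈ 2010 mg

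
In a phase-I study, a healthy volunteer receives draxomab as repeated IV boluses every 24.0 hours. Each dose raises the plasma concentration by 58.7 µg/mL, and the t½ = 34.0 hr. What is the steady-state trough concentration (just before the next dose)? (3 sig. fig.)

93.0 µg/mL

k = ln 2 / 34.0 = 0.02039 hr⁻¹
Fraction remaining after one interval: e^(−kτ) = e^(−0.02039 × 24.0) = 0.6131
R = 1 / (1 − 0.6131) = 2.584
Css,max = 58.7 × 2.584 = 151.7 µg/mL
Css,min = Css,max × e^(−kτ) = 151.7 × 0.6131 ≈ 93.0 µg/mL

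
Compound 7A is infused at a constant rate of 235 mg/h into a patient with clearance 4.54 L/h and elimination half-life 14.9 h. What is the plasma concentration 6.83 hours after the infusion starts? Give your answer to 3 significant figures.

14.1 mg/L

Css = rate / CL = 235 / 4.54 = 51.76 mg/L
k = ln 2 / 14.9 = 0.04652 h⁻¹
C(t) = Css (1 − e^(−kt)) = 51.76 × (1 − e^(−0.3177)) = 51.76 × 0.2722 ≈ 14.1 mg/L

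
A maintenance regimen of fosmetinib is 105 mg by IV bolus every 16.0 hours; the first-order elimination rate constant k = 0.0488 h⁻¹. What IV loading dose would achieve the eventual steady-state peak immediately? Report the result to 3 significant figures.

194 mg

Accumulation ratio R = 1 / (1 − e^(−kτ)) = 1 / (1 − e^(−0.04880×16.0)) = 1 / (1 − 0.4580) = 1.845
Loading dose = maintenance dose × R = 105 × 1.845 ≈ 194 mg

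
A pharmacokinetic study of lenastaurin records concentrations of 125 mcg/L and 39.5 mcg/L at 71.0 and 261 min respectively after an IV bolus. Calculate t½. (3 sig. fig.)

114 minutes

k = ln(C₁/C₂) / (t₂ − t₁) = ln(125/39.5) / (261 − 71.0)
  = 1.152 / 190.0 = 0.006063 min⁻¹
t½ = ln 2 / k = ln 2 / 0.006063 ≈ 114 minutes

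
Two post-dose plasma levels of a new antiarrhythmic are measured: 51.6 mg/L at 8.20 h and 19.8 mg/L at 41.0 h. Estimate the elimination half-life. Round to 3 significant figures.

23.7 hours

k = ln(C₁/C₂) / (t₂ − t₁) = ln(51.6/19.8) / (41.0 − 8.20)
  = 0.9578 / 32.80 = 0.02920 h⁻¹
t½ = ln 2 / k = ln 2 / 0.02920 ≈ 23.7 hours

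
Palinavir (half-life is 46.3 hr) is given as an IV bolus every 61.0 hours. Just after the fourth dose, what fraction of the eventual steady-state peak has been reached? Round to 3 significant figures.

k = ln 2 / 46.3 = 0.01497 hr⁻¹
f_n = 1 − e^(−nkτ) = 1 − e^(−4 × 0.01497 × 61.0) = 1 − e^(−3.653) = 1 − 0.02592 ≈ 0.974

0.974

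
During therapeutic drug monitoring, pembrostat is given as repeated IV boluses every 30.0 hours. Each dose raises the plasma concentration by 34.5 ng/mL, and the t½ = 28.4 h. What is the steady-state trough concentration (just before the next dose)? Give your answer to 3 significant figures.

32.0 ng/mL

k = ln 2 / 28.4 = 0.02441 h⁻¹
Fraction remaining after one interval: e^(−kτ) = e^(−0.02441 × 30.0) = 0.4809
R = 1 / (1 − 0.4809) = 1.926
Css,max = 34.5 × 1.926 = 66.45 ng/mL
Css,min = Css,max × e^(−kτ) = 66.45 × 0.4809 ≈ 32.0 ng/mL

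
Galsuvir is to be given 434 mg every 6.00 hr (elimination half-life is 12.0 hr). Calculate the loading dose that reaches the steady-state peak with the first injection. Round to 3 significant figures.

1480 mg

k = ln 2 / 12.0 = 0.05776 hr⁻¹
Accumulation ratio R = 1 / (1 − e^(−kτ)) = 1 / (1 − e^(−0.05776×6.00)) = 1 / (1 − 0.7071) = 3.414
Loading dose = maintenance dose × R = 434 × 3.414 ≈ 1480 mg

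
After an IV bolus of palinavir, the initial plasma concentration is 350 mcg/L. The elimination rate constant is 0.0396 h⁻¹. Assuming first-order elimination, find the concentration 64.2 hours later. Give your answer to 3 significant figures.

27.5 mcg/L

C(t) = C₀ e^(−kt) = 350 × e^(−0.03960 × 64.2) = 350 × e^(−2.542) = 350 × 0.07868 ≈ 27.5 mcg/L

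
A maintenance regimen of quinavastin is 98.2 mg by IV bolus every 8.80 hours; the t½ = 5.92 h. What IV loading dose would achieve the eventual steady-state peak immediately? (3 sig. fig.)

k = ln 2 / 5.92 = 0.1171 h⁻¹
Accumulation ratio R = 1 / (1 − e^(−kτ)) = 1 / (1 − e^(−0.1171×8.80)) = 1 / (1 − 0.3569) = 1.555
Loading dose = maintenance dose × R = 98.2 × 1.555 ≈ 153 mg

153 mg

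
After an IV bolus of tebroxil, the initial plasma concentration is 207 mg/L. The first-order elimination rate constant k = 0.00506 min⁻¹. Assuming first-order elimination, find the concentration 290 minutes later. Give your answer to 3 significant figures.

47.7 mg/L

C(t) = C₀ e^(−kt) = 207 × e^(−0.005060 × 290) = 207 × e^(−1.467) = 207 × 0.2305 ≈ 47.7 mg/L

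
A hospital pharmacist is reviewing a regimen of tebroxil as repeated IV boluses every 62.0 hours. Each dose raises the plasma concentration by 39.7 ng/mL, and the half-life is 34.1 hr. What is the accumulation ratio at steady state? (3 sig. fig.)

1.40

k = ln 2 / 34.1 = 0.02033 hr⁻¹
Fraction remaining after one interval: e^(−kτ) = e^(−0.02033 × 62.0) = 0.2836
R = 1 / (1 − 0.2836) = 1 / 0.7164 ≈ 1.40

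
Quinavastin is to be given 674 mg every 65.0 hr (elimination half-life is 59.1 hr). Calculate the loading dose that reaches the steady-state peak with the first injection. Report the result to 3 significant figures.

1260 mg

k = ln 2 / 59.1 = 0.01173 hr⁻¹
Accumulation ratio R = 1 / (1 − e^(−kτ)) = 1 / (1 − e^(−0.01173×65.0)) = 1 / (1 − 0.4666) = 1.875
Loading dose = maintenance dose × R = 674 × 1.875 ≈ 1260 mg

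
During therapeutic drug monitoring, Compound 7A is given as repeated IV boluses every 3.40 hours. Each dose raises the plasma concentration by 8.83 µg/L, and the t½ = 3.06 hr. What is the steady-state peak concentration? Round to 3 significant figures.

16.4 µg/L

k = ln 2 / 3.06 = 0.2265 hr⁻¹
Fraction remaining after one interval: e^(−kτ) = e^(−0.2265 × 3.40) = 0.4629
R = 1 / (1 − 0.4629) = 1.862
Css,max = 8.83 × 1.862 ≈ 16.4 µg/L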